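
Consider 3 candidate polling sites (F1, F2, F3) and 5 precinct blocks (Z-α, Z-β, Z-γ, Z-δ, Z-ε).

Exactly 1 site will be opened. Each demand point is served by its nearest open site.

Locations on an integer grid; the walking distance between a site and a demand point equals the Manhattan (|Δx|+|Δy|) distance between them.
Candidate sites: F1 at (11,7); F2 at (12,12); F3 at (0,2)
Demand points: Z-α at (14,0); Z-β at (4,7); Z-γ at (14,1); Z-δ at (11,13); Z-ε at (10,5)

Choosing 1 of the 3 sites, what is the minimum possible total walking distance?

Open {F1}.
  Z-α→F1 10, Z-β→F1 7, Z-γ→F1 9, Z-δ→F1 6, Z-ε→F1 3  ⇒ total 35.
Compare {F2}: total 51.
Compare {F3}: total 75.

35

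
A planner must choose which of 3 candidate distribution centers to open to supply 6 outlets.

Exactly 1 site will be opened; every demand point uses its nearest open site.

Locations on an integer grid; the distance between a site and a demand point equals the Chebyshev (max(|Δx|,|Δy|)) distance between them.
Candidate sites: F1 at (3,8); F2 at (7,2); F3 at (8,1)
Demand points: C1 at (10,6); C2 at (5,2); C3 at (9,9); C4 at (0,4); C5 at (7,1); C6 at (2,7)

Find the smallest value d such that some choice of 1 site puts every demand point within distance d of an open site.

Open {F1}.
  Farthest demand point is C1 at distance 7 (to F1); all others are ≤ 7.
With {F2} the worst case is 7.
With {F3} the worst case is 8.
No size-1 selection achieves below 7.

7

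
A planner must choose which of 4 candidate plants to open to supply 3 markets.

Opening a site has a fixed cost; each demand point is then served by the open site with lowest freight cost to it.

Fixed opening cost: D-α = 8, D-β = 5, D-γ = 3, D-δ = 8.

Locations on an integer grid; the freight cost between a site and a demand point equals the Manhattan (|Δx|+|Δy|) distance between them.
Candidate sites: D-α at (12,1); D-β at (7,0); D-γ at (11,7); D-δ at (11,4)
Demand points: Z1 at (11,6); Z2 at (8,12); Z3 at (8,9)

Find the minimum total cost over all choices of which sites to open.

Open {D-γ}: assign each demand point to its cheapest open site.
  Z1→D-γ 1, Z2→D-γ 8, Z3→D-γ 5
  freight cost 14, fixed 3 → total 17.
Compare {D-β, D-γ}: freight cost 14 + fixed 8 = 22.
Compare {D-α, D-γ}: freight cost 14 + fixed 11 = 25.
Compare {D-γ, D-δ}: freight cost 14 + fixed 11 = 25.
All other subsets cost ≥ 22. Minimum total cost: 17.

17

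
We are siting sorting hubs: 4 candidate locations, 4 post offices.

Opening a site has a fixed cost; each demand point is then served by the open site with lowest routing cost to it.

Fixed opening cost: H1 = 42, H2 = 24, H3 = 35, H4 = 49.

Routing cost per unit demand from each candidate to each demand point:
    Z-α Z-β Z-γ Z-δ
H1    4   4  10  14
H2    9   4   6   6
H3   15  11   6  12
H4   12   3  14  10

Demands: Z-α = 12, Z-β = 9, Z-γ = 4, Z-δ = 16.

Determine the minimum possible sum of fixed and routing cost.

270

Open {H1, H2}: assign each demand point to its cheapest open site.
  Z-α→H1 12×4=48, Z-β→H1 9×4=36, Z-γ→H2 4×6=24, Z-δ→H2 16×6=96
  routing cost 204, fixed 66 → total 270.
Compare {H2}: routing cost 264 + fixed 24 = 288.
Compare {H1, H2, H3}: routing cost 204 + fixed 101 = 305.
Compare {H1, H2, H4}: routing cost 195 + fixed 115 = 310.
All other subsets cost ≥ 288. Minimum total cost: 270.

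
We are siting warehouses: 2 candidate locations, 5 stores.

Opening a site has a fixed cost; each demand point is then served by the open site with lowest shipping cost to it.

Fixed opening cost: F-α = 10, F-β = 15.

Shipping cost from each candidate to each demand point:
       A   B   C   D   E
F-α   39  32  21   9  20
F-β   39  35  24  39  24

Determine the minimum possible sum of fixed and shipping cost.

Open {F-α}: assign each demand point to its cheapest open site.
  A→F-α 39, B→F-α 32, C→F-α 21, D→F-α 9, E→F-α 20
  shipping cost 121, fixed 10 → total 131.
Compare {F-α, F-β}: shipping cost 121 + fixed 25 = 146.
Compare {F-β}: shipping cost 161 + fixed 15 = 176.

131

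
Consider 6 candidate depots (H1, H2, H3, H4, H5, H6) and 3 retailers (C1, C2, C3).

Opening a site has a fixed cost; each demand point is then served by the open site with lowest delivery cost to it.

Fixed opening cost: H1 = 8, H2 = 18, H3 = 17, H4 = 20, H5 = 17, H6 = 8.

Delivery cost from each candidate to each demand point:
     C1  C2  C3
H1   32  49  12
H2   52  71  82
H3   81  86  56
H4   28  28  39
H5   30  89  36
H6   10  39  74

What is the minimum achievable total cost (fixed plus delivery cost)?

77

Open {H1, H6}: assign each demand point to its cheapest open site.
  C1→H6 10, C2→H6 39, C3→H1 12
  delivery cost 61, fixed 16 → total 77.
Compare {H1, H4, H6}: delivery cost 50 + fixed 36 = 86.
Compare {H1, H3, H6}: delivery cost 61 + fixed 33 = 94.
Compare {H1, H5, H6}: delivery cost 61 + fixed 33 = 94.
All other subsets cost ≥ 86. Minimum total cost: 77.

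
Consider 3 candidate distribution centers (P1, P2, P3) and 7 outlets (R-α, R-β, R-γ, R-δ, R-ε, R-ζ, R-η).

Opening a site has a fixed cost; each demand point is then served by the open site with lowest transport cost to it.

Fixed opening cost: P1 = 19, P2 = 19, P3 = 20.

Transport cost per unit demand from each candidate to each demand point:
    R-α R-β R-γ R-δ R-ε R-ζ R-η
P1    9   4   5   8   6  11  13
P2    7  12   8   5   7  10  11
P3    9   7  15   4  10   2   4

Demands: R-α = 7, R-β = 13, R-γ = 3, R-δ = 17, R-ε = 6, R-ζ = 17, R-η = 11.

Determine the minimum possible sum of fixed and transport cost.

Open {P1, P3}: assign each demand point to its cheapest open site.
  R-α→P1 7×9=63, R-β→P1 13×4=52, R-γ→P1 3×5=15, R-δ→P3 17×4=68, R-ε→P1 6×6=36, R-ζ→P3 17×2=34, R-η→P3 11×4=44
  transport cost 312, fixed 39 → total 351.
Compare {P1, P2, P3}: transport cost 298 + fixed 58 = 356.
Compare {P2, P3}: transport cost 352 + fixed 39 = 391.
Compare {P3}: transport cost 405 + fixed 20 = 425.
All other subsets cost ≥ 356. Minimum total cost: 351.

351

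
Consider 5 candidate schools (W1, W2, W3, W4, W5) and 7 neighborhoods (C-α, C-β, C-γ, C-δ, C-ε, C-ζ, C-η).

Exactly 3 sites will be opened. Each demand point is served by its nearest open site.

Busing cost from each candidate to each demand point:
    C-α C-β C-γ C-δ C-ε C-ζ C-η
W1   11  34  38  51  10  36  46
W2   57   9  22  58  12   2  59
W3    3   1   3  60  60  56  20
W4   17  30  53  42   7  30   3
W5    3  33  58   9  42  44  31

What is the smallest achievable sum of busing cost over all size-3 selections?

Open {W2, W3, W5}.
  C-α→W3 3, C-β→W3 1, C-γ→W3 3, C-δ→W5 9, C-ε→W2 12, C-ζ→W2 2, C-η→W3 20  ⇒ total 50.
Compare {W2, W4, W5}: total 55.
Compare {W3, W4, W5}: total 56.
No size-3 selection does better; minimum is 50.

50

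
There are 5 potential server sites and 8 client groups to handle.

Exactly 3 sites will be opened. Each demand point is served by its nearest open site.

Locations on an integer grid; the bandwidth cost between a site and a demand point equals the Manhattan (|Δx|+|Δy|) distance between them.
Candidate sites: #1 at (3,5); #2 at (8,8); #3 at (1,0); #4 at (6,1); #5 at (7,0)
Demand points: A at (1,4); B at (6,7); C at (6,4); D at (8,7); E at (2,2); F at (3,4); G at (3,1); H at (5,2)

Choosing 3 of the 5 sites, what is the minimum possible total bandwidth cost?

Open {#1, #2, #4}.
  A→#1 3, B→#2 3, C→#4 3, D→#2 1, E→#1 4, F→#1 1, G→#4 3, H→#4 2  ⇒ total 20.
Compare {#1, #2, #3}: total 23.
Compare {#1, #2, #5}: total 24.
No size-3 selection does better; minimum is 20.

20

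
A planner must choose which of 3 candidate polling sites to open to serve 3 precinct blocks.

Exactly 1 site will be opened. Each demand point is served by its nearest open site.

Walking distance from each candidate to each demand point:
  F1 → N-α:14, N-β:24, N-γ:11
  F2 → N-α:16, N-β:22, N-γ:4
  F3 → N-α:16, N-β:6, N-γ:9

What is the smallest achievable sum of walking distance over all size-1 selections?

Open {F3}.
  N-α→F3 16, N-β→F3 6, N-γ→F3 9  ⇒ total 31.
Compare {F2}: total 42.
Compare {F1}: total 49.

31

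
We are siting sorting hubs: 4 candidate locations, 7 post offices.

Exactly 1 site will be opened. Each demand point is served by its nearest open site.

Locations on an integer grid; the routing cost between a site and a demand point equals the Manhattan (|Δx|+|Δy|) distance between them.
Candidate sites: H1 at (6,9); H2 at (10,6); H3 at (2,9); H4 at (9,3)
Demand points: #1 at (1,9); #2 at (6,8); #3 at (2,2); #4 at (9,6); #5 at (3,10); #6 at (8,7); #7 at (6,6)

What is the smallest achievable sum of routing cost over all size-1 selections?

34

Open {H1}.
  #1→H1 5, #2→H1 1, #3→H1 11, #4→H1 6, #5→H1 4, #6→H1 4, #7→H1 3  ⇒ total 34.
Compare {H3}: total 40.
Compare {H2}: total 49.
No size-1 selection does better; minimum is 34.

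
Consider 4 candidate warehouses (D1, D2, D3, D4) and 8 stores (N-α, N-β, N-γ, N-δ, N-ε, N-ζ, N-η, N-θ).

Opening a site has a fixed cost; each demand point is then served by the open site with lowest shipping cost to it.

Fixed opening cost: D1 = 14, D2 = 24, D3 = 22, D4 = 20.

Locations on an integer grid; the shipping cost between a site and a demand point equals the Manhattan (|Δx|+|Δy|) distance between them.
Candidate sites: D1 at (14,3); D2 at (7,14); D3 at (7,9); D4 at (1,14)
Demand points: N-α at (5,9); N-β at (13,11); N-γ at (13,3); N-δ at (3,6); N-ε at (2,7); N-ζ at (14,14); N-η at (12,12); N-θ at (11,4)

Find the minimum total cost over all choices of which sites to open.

Open {D1, D3}: assign each demand point to its cheapest open site.
  N-α→D3 2, N-β→D3 8, N-γ→D1 1, N-δ→D3 7, N-ε→D3 7, N-ζ→D1 11, N-η→D3 8, N-θ→D1 4
  shipping cost 48, fixed 36 → total 84.
Compare {D3}: shipping cost 65 + fixed 22 = 87.
Compare {D1}: shipping cost 81 + fixed 14 = 95.
Compare {D1, D2}: shipping cost 59 + fixed 38 = 97.
All other subsets cost ≥ 87. Minimum total cost: 84.

84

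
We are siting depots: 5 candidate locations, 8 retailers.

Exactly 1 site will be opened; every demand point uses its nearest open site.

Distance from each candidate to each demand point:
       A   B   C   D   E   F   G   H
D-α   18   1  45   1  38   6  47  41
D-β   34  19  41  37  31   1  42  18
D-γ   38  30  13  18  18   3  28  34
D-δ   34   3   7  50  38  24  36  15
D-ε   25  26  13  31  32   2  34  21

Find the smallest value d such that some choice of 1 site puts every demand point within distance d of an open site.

Open {D-ε}.
  Farthest demand point is G at distance 34 (to D-ε); all others are ≤ 34.
With {D-γ} the worst case is 38.
With {D-β} the worst case is 42.
No size-1 selection achieves below 34.

34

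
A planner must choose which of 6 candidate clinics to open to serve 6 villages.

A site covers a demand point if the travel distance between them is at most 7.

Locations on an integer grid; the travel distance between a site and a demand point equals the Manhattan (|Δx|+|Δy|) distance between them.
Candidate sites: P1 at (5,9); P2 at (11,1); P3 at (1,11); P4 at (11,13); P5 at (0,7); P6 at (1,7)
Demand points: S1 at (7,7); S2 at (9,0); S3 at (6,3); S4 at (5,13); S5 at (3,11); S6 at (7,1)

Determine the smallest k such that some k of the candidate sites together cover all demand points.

Coverage sets (demand points within 7 of each site):
  P1: {S1, S3, S4, S5}
  P2: {S2, S3, S6}
  P3: {S4, S5}
  P4: {S4}
  P5: {S1, S5}
  P6: {S1, S5}
No single site covers all 6 demand points.
But {P1, P2} covers everything, so the minimum is 2.

2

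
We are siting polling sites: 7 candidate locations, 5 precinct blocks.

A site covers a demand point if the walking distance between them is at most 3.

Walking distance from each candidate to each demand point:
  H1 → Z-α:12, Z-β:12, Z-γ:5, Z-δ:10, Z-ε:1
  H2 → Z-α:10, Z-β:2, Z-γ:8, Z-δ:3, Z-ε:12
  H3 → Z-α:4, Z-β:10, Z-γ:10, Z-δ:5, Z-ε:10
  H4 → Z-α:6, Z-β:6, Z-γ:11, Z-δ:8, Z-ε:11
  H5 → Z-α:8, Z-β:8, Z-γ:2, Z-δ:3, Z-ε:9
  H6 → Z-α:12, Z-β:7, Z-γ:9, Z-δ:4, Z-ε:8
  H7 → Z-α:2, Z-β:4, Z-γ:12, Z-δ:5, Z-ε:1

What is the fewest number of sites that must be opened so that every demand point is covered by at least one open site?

Coverage sets (demand points within 3 of each site):
  H1: {Z-ε}
  H2: {Z-β, Z-δ}
  H3: {}
  H4: {}
  H5: {Z-γ, Z-δ}
  H6: {}
  H7: {Z-α, Z-ε}
No 2 sites suffice: every size-2 union leaves at least one demand point uncovered.
But {H2, H5, H7} covers everything, so the minimum is 3.

3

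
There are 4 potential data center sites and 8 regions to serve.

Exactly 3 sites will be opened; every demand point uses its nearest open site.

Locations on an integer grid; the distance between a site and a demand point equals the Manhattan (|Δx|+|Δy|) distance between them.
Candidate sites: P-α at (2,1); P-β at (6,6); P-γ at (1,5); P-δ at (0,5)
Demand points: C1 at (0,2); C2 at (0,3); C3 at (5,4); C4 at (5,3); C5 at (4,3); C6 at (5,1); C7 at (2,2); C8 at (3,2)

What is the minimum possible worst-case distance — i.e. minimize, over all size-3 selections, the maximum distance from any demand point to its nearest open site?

4

Open {P-α, P-β, P-γ}.
  Farthest demand point is C4 at distance 4 (to P-β); all others are ≤ 4.
With {P-α, P-β, P-δ} the worst case is 4.
With {P-α, P-γ, P-δ} the worst case is 5.
No size-3 selection achieves below 4.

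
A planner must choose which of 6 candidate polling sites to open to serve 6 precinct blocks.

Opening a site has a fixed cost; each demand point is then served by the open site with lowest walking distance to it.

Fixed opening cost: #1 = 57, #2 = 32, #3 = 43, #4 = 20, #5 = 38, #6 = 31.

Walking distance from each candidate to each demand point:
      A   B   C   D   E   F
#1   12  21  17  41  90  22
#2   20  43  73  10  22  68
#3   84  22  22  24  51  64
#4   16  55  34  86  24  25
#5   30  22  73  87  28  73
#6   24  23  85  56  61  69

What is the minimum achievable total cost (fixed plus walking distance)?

Open {#1, #2}: assign each demand point to its cheapest open site.
  A→#1 12, B→#1 21, C→#1 17, D→#2 10, E→#2 22, F→#1 22
  walking distance 104, fixed 89 → total 193.
Compare {#3, #4}: walking distance 133 + fixed 63 = 196.
Compare {#2, #4}: walking distance 150 + fixed 52 = 202.
Compare {#2, #3, #4}: walking distance 117 + fixed 95 = 212.
All other subsets cost ≥ 196. Minimum total cost: 193.

193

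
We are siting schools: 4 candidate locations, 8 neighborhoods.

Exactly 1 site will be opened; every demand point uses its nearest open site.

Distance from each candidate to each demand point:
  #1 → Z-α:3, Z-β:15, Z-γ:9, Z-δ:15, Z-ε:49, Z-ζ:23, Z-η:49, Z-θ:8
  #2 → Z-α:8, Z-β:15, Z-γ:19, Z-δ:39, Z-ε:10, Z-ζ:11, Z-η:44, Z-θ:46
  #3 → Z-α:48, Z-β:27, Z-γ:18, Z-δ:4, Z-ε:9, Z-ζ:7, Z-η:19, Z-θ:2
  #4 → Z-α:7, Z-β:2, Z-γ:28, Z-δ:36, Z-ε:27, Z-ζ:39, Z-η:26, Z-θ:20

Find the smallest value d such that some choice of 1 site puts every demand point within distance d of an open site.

39

Open {#4}.
  Farthest demand point is Z-ζ at distance 39 (to #4); all others are ≤ 39.
With {#2} the worst case is 46.
With {#3} the worst case is 48.
No size-1 selection achieves below 39.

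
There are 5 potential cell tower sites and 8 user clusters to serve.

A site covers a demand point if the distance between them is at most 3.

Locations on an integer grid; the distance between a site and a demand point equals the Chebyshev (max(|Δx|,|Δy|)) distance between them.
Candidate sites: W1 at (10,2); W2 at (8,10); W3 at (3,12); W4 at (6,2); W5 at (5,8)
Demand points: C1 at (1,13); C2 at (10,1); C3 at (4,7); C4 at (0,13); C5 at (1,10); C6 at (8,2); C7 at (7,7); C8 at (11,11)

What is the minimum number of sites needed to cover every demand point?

Coverage sets (demand points within 3 of each site):
  W1: {C2, C6}
  W2: {C7, C8}
  W3: {C1, C4, C5}
  W4: {C6}
  W5: {C3, C7}
No 3 sites suffice: every size-3 union leaves at least one demand point uncovered.
But {W1, W2, W3, W5} covers everything, so the minimum is 4.

4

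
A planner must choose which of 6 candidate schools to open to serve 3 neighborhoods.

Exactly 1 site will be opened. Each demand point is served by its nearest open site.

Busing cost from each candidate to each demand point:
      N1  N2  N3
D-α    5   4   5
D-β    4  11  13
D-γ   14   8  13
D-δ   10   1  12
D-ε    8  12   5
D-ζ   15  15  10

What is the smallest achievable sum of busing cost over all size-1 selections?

14

Open {D-α}.
  N1→D-α 5, N2→D-α 4, N3→D-α 5  ⇒ total 14.
Compare {D-δ}: total 23.
Compare {D-ε}: total 25.
No size-1 selection does better; minimum is 14.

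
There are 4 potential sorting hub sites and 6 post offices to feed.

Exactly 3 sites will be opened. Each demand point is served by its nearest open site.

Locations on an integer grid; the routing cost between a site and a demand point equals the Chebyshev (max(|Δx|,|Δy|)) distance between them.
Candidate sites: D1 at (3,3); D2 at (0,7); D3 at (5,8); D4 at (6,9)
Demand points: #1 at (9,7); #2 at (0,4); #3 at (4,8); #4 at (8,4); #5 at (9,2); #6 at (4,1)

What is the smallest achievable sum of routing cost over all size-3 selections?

19

Open {D1, D3, D4}.
  #1→D4 3, #2→D1 3, #3→D3 1, #4→D3 4, #5→D1 6, #6→D1 2  ⇒ total 19.
Compare {D1, D2, D3}: total 20.
Compare {D1, D2, D4}: total 21.
No size-3 selection does better; minimum is 19.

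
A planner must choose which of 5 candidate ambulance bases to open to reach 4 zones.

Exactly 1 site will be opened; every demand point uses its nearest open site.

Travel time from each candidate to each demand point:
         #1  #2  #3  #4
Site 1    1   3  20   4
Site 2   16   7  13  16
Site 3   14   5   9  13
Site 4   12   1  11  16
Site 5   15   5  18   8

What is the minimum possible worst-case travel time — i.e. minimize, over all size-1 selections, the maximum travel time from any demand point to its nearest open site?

14

Open {Site 3}.
  Farthest demand point is #1 at travel time 14 (to Site 3); all others are ≤ 14.
With {Site 2} the worst case is 16.
With {Site 4} the worst case is 16.
No size-1 selection achieves below 14.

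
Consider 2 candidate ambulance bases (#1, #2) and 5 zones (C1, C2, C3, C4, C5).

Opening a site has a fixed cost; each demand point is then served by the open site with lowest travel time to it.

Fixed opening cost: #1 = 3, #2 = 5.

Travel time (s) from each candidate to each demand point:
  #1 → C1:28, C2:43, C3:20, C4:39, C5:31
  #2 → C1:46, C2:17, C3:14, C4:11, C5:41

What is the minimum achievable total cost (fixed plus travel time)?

109

Open {#1, #2}: assign each demand point to its cheapest open site.
  C1→#1 28, C2→#2 17, C3→#2 14, C4→#2 11, C5→#1 31
  travel time 101, fixed 8 → total 109.
Compare {#2}: travel time 129 + fixed 5 = 134.
Compare {#1}: travel time 161 + fixed 3 = 164.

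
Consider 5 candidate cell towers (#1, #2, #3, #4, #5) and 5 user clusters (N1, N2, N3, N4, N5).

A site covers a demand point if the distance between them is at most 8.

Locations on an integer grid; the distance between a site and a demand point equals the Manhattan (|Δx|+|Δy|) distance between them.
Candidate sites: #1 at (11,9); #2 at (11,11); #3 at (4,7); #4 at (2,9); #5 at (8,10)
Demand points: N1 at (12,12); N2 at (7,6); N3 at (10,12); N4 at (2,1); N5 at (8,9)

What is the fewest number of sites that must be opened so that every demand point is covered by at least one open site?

Coverage sets (demand points within 8 of each site):
  #1: {N1, N2, N3, N5}
  #2: {N1, N3, N5}
  #3: {N2, N4, N5}
  #4: {N2, N4, N5}
  #5: {N1, N2, N3, N5}
No single site covers all 5 demand points.
But {#1, #3} covers everything, so the minimum is 2.

2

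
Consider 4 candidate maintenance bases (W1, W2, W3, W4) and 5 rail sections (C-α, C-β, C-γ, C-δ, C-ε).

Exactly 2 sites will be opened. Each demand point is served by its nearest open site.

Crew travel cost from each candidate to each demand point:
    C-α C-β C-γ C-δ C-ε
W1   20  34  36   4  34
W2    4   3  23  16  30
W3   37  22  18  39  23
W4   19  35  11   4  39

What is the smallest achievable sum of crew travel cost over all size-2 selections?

Open {W2, W4}.
  C-α→W2 4, C-β→W2 3, C-γ→W4 11, C-δ→W4 4, C-ε→W2 30  ⇒ total 52.
Compare {W1, W2}: total 64.
Compare {W2, W3}: total 64.
No size-2 selection does better; minimum is 52.

52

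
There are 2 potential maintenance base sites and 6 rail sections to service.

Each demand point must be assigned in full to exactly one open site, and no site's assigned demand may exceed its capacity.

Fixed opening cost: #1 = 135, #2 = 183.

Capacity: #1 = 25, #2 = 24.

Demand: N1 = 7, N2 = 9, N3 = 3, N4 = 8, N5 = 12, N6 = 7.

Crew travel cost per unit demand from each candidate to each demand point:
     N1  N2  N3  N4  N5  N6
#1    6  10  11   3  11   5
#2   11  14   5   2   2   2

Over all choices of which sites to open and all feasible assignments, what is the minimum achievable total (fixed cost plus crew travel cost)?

Open {#1, #2}; cheapest assignment that respects the capacities:
  #1 (cap 25, load 24): N1, N2, N4 — cost 7×6 + 9×10 + 8×3 = 156
  #2 (cap 24, load 22): N3, N5, N6 — cost 3×5 + 12×2 + 7×2 = 53
  Shipping 209, fixed 318 → total 527.
  Any other capacity-feasible assignment to {#1, #2} ships for at least 209.
Total demand is 46 and no other set of sites has combined capacity ≥ 46, so {#1, #2} is the only feasible choice of open sites. Minimum: 527.

527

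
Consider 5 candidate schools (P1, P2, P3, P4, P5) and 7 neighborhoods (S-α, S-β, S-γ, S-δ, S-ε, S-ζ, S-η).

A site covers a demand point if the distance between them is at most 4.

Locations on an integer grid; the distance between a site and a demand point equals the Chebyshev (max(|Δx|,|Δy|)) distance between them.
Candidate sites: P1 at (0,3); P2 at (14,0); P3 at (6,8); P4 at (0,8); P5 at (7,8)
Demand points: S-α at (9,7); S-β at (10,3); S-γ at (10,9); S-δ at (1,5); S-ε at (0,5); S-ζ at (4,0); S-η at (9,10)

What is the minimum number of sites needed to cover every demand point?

3

Coverage sets (demand points within 4 of each site):
  P1: {S-δ, S-ε, S-ζ}
  P2: {S-β}
  P3: {S-α, S-γ, S-η}
  P4: {S-δ, S-ε}
  P5: {S-α, S-γ, S-η}
No 2 sites suffice: every size-2 union leaves at least one demand point uncovered.
But {P1, P2, P3} covers everything, so the minimum is 3.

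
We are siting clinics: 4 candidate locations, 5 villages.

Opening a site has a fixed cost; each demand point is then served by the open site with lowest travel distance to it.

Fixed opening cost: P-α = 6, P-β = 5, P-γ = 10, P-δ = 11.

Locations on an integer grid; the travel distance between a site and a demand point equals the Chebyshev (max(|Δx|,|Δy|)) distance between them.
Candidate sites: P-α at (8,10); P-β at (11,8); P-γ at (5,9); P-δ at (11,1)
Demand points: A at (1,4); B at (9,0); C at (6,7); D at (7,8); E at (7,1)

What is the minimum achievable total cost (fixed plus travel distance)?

35

Open {P-α, P-δ}: assign each demand point to its cheapest open site.
  A→P-α 7, B→P-δ 2, C→P-α 3, D→P-α 2, E→P-δ 4
  travel distance 18, fixed 17 → total 35.
Compare {P-γ}: travel distance 26 + fixed 10 = 36.
Compare {P-γ, P-δ}: travel distance 15 + fixed 21 = 36.
Compare {P-α}: travel distance 31 + fixed 6 = 37.
All other subsets cost ≥ 36. Minimum total cost: 35.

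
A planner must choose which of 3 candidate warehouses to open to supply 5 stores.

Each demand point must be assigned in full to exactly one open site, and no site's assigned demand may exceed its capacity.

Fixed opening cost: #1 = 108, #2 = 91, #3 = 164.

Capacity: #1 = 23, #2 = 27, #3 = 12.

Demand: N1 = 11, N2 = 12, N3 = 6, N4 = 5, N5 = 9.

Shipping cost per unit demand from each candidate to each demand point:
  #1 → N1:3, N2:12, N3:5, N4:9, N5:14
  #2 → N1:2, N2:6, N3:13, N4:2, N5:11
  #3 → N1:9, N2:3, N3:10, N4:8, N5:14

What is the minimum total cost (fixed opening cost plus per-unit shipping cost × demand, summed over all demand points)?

Open {#1, #2}; cheapest assignment that respects the capacities:
  #1 (cap 23, load 17): N1, N3 — cost 11×3 + 6×5 = 63
  #2 (cap 27, load 26): N2, N4, N5 — cost 12×6 + 5×2 + 9×11 = 181
  Shipping 244, fixed 199 → total 443.
  Any other capacity-feasible assignment to {#1, #2} ships for at least 244.
Compare {#1, #2, #3}: its best feasible assignment gives total 560.
Every other set of open sites that can feasibly serve all demand totals ≥ 560 even under its best assignment. Minimum: 443.

443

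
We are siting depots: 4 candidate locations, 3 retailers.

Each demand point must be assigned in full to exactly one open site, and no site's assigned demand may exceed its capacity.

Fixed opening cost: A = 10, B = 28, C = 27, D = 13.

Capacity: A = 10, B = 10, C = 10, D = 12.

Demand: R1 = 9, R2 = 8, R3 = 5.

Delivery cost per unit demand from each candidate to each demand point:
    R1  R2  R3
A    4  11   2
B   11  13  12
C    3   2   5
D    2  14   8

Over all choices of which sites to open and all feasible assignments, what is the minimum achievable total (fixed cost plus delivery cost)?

94

Open {A, C, D}; cheapest assignment that respects the capacities:
  A (cap 10, load 5): R3 — cost 5×2 = 10
  C (cap 10, load 8): R2 — cost 8×2 = 16
  D (cap 12, load 9): R1 — cost 9×2 = 18
  Shipping 44, fixed 50 → total 94.
  Any other capacity-feasible assignment to {A, C, D} ships for at least 44.
Compare {A, B, C, D}: its best feasible assignment gives total 122.
Compare {B, C, D}: its best feasible assignment gives total 162.
Every other set of open sites that can feasibly serve all demand totals ≥ 122 even under its best assignment. Minimum: 94.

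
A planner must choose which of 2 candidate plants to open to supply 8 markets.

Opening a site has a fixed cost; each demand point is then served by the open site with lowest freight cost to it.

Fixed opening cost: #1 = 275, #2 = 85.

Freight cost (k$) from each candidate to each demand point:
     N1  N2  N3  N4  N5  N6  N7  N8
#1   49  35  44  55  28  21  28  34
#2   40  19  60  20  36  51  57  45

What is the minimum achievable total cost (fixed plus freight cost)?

413

Open {#2}: assign each demand point to its cheapest open site.
  N1→#2 40, N2→#2 19, N3→#2 60, N4→#2 20, N5→#2 36, N6→#2 51, N7→#2 57, N8→#2 45
  freight cost 328, fixed 85 → total 413.
Compare {#1}: freight cost 294 + fixed 275 = 569.
Compare {#1, #2}: freight cost 234 + fixed 360 = 594.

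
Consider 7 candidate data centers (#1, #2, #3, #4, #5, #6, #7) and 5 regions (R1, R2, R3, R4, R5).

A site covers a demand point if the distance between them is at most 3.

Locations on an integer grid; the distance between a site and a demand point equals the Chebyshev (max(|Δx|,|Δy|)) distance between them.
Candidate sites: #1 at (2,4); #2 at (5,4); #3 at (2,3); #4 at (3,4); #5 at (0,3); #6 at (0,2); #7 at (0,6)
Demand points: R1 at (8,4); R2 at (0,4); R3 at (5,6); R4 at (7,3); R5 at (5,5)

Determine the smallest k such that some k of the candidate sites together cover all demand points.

2

Coverage sets (demand points within 3 of each site):
  #1: {R2, R3, R5}
  #2: {R1, R3, R4, R5}
  #3: {R2, R3, R5}
  #4: {R2, R3, R5}
  #5: {R2}
  #6: {R2}
  #7: {R2}
No single site covers all 5 demand points.
But {#1, #2} covers everything, so the minimum is 2.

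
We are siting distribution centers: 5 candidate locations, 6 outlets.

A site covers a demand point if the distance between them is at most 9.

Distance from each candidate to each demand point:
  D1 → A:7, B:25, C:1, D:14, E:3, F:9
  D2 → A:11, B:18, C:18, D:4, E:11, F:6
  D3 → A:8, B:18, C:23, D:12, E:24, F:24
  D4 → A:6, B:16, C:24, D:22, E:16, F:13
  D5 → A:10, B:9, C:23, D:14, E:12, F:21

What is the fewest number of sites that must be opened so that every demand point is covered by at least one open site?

3

Coverage sets (demand points within 9 of each site):
  D1: {A, C, E, F}
  D2: {D, F}
  D3: {A}
  D4: {A}
  D5: {B}
No 2 sites suffice: every size-2 union leaves at least one demand point uncovered.
But {D1, D2, D5} covers everything, so the minimum is 3.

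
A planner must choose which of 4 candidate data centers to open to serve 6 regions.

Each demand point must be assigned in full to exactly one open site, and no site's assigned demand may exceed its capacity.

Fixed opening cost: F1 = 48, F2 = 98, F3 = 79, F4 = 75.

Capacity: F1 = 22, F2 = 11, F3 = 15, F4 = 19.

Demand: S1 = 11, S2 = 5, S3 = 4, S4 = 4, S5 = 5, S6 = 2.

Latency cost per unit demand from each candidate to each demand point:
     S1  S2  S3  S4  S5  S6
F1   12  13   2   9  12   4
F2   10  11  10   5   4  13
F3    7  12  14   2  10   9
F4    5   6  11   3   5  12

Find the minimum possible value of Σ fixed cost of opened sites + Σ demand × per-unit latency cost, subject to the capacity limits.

320

Open {F1, F4}; cheapest assignment that respects the capacities:
  F1 (cap 22, load 15): S3, S4, S5, S6 — cost 4×2 + 4×9 + 5×12 + 2×4 = 112
  F4 (cap 19, load 16): S1, S2 — cost 11×5 + 5×6 = 85
  Shipping 197, fixed 123 → total 320.
  Any other capacity-feasible assignment to {F1, F4} ships for at least 197.
Compare {F1, F3}: its best feasible assignment gives total 353.
Compare {F1, F3, F4}: its best feasible assignment gives total 358.
Every other set of open sites that can feasibly serve all demand totals ≥ 353 even under its best assignment. Minimum: 320.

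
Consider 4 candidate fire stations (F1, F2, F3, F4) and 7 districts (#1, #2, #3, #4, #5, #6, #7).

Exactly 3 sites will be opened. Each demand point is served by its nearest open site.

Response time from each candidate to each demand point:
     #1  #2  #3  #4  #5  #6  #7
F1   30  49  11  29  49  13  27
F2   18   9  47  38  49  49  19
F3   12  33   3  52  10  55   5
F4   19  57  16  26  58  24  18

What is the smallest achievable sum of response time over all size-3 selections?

Open {F1, F2, F3}.
  #1→F3 12, #2→F2 9, #3→F3 3, #4→F1 29, #5→F3 10, #6→F1 13, #7→F3 5  ⇒ total 81.
Compare {F2, F3, F4}: total 89.
Compare {F1, F3, F4}: total 102.
No size-3 selection does better; minimum is 81.

81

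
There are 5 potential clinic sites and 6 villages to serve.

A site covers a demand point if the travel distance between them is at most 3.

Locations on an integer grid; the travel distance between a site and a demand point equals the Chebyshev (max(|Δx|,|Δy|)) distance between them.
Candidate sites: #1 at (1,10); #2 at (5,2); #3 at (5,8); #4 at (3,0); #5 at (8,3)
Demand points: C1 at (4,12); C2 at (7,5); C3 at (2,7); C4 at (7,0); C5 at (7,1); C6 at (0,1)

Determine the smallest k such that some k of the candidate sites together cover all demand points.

Coverage sets (demand points within 3 of each site):
  #1: {C1, C3}
  #2: {C2, C4, C5}
  #3: {C2, C3}
  #4: {C6}
  #5: {C2, C4, C5}
No 2 sites suffice: every size-2 union leaves at least one demand point uncovered.
But {#1, #2, #4} covers everything, so the minimum is 3.

3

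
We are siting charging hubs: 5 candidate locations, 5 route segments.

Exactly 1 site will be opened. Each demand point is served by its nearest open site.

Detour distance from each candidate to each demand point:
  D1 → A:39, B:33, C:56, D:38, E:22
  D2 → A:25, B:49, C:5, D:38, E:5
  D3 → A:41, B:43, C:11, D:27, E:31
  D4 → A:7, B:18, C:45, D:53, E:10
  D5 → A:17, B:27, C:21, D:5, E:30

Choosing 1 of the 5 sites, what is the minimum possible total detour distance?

Open {D5}.
  A→D5 17, B→D5 27, C→D5 21, D→D5 5, E→D5 30  ⇒ total 100.
Compare {D2}: total 122.
Compare {D4}: total 133.
No size-1 selection does better; minimum is 100.

100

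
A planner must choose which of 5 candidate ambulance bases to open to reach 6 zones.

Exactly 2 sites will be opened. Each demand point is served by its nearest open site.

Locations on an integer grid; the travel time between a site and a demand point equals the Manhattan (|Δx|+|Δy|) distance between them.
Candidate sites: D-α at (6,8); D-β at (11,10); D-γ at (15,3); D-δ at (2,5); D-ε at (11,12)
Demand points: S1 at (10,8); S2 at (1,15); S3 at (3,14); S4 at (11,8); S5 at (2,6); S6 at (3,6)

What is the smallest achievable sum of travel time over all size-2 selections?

Open {D-β, D-δ}.
  S1→D-β 3, S2→D-δ 11, S3→D-δ 10, S4→D-β 2, S5→D-δ 1, S6→D-δ 2  ⇒ total 29.
Compare {D-α, D-δ}: total 32.
Compare {D-δ, D-ε}: total 33.
No size-2 selection does better; minimum is 29.

29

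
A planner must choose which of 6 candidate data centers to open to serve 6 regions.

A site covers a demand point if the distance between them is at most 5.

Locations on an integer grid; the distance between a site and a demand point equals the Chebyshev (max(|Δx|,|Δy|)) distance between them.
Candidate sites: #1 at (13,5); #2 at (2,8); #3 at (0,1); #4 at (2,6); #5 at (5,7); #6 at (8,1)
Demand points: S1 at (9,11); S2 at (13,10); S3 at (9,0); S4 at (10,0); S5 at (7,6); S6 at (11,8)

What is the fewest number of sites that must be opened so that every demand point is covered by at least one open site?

Coverage sets (demand points within 5 of each site):
  #1: {S2, S3, S4, S6}
  #2: {S5}
  #3: {}
  #4: {S5}
  #5: {S1, S5}
  #6: {S3, S4, S5}
No single site covers all 6 demand points.
But {#1, #5} covers everything, so the minimum is 2.

2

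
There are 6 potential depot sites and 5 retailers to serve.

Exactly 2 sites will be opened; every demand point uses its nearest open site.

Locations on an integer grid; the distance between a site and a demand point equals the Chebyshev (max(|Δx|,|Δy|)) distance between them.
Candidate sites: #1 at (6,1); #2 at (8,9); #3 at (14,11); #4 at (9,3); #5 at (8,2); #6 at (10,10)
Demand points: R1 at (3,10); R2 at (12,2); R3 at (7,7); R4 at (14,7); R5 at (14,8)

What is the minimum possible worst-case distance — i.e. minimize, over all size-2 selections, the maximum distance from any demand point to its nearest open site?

Open {#2, #4}.
  Farthest demand point is R1 at distance 5 (to #2); all others are ≤ 5.
With {#1, #2} the worst case is 6.
With {#2, #5} the worst case is 6.
No size-2 selection achieves below 5.

5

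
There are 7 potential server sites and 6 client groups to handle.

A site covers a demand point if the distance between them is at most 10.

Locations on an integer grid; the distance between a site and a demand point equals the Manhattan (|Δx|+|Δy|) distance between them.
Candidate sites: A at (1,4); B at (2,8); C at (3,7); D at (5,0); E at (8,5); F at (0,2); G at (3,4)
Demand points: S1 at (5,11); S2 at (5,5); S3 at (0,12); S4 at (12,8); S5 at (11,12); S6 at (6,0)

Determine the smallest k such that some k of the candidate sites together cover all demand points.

2

Coverage sets (demand points within 10 of each site):
  A: {S2, S3, S6}
  B: {S1, S2, S3, S4}
  C: {S1, S2, S3, S4, S6}
  D: {S2, S6}
  E: {S1, S2, S4, S5, S6}
  F: {S2, S3, S6}
  G: {S1, S2, S6}
No single site covers all 6 demand points.
But {A, E} covers everything, so the minimum is 2.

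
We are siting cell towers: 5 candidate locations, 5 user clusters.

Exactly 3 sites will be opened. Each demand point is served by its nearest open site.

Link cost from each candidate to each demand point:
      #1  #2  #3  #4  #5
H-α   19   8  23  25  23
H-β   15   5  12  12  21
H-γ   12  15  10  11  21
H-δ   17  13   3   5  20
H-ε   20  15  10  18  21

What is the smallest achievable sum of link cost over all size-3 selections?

Open {H-β, H-γ, H-δ}.
  #1→H-γ 12, #2→H-β 5, #3→H-δ 3, #4→H-δ 5, #5→H-δ 20  ⇒ total 45.
Compare {H-α, H-β, H-δ}: total 48.
Compare {H-α, H-γ, H-δ}: total 48.
No size-3 selection does better; minimum is 45.

45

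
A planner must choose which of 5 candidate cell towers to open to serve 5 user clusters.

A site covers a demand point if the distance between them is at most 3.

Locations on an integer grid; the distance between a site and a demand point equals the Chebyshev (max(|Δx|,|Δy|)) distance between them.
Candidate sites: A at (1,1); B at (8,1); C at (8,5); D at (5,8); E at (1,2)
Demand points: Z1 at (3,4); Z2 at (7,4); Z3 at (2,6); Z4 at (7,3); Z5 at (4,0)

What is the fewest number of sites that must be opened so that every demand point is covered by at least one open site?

3

Coverage sets (demand points within 3 of each site):
  A: {Z1, Z5}
  B: {Z2, Z4}
  C: {Z2, Z4}
  D: {Z3}
  E: {Z1, Z5}
No 2 sites suffice: every size-2 union leaves at least one demand point uncovered.
But {A, B, D} covers everything, so the minimum is 3.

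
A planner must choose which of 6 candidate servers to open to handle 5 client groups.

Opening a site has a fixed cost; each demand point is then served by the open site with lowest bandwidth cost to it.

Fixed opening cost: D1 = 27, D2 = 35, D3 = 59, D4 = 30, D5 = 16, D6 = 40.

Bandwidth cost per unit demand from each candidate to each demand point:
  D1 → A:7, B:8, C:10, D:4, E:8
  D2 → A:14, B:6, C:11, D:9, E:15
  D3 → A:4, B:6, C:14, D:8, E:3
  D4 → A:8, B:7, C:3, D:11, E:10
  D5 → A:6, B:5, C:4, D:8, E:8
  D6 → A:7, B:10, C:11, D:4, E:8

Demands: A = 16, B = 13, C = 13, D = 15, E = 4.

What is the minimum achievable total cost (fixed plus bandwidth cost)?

348

Open {D1, D5}: assign each demand point to its cheapest open site.
  A→D5 16×6=96, B→D5 13×5=65, C→D5 13×4=52, D→D1 15×4=60, E→D1 4×8=32
  bandwidth cost 305, fixed 43 → total 348.
Compare {D1, D3, D5}: bandwidth cost 253 + fixed 102 = 355.
Compare {D5, D6}: bandwidth cost 305 + fixed 56 = 361.
Compare {D1, D4, D5}: bandwidth cost 292 + fixed 73 = 365.
All other subsets cost ≥ 355. Minimum total cost: 348.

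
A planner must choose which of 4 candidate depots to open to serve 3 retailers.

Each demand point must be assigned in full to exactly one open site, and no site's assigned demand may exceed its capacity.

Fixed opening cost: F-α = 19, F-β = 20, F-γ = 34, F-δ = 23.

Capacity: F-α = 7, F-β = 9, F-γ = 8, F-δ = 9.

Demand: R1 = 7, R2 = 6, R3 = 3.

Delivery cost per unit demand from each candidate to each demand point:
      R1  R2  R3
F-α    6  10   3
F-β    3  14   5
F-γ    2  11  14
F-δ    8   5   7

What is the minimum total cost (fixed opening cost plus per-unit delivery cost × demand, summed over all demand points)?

Open {F-β, F-δ}; cheapest assignment that respects the capacities:
  F-β (cap 9, load 7): R1 — cost 7×3 = 21
  F-δ (cap 9, load 9): R2, R3 — cost 6×5 + 3×7 = 51
  Shipping 72, fixed 43 → total 115.
  Any other capacity-feasible assignment to {F-β, F-δ} ships for at least 72.
Compare {F-γ, F-δ}: its best feasible assignment gives total 122.
Compare {F-α, F-β, F-δ}: its best feasible assignment gives total 122.
Every other set of open sites that can feasibly serve all demand totals ≥ 122 even under its best assignment. Minimum: 115.

115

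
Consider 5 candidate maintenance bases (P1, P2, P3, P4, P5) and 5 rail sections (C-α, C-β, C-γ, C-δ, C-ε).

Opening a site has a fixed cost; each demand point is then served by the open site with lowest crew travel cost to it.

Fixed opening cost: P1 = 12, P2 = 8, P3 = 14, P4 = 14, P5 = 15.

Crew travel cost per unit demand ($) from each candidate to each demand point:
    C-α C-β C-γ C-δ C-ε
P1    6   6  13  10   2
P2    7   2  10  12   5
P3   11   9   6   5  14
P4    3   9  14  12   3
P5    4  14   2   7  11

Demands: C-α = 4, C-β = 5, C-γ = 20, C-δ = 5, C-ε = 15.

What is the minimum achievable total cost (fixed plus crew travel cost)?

166

Open {P1, P2, P5}: assign each demand point to its cheapest open site.
  C-α→P5 4×4=16, C-β→P2 5×2=10, C-γ→P5 20×2=40, C-δ→P5 5×7=35, C-ε→P1 15×2=30
  crew travel cost 131, fixed 35 → total 166.
Compare {P1, P2, P3, P5}: crew travel cost 121 + fixed 49 = 170.
Compare {P1, P2, P4, P5}: crew travel cost 127 + fixed 49 = 176.
Compare {P1, P5}: crew travel cost 151 + fixed 27 = 178.
All other subsets cost ≥ 170. Minimum total cost: 166.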